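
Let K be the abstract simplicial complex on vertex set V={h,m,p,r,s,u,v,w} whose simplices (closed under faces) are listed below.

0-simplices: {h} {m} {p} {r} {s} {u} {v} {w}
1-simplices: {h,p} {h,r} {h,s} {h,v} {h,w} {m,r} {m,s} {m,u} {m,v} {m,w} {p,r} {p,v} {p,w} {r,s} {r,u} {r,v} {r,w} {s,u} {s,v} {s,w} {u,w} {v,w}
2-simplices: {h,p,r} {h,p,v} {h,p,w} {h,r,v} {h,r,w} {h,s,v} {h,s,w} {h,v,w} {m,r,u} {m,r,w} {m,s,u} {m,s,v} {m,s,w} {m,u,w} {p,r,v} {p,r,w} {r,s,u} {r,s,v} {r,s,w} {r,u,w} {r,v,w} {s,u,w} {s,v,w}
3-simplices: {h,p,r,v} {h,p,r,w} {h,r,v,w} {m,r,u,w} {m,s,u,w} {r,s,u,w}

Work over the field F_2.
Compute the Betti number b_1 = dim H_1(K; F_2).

n_0=8 n_1=22 n_2=23 n_3=6  [Z2]
∂1: piv[hp,hr,hs,hv,hw,mr,mu] rk=7  ker:ms,mv,mw,pr,pv,pw,rs,ru,rv,rw,su,sv,sw,uw,vw
∂2: piv[hpr,hpv,hpw,hrv,hrw,hsv,hsw,hvw,mru,mrw,msu,msv,msw,muw,rsu] rk=15  ker:prv,prw,rsv,rsw,ruw,rvw,suw,svw
∂3: piv[hprv,hprw,hrvw,mruw,msuw,rsuw] rk=6
b_1=(22−7)−15=0

b_1=0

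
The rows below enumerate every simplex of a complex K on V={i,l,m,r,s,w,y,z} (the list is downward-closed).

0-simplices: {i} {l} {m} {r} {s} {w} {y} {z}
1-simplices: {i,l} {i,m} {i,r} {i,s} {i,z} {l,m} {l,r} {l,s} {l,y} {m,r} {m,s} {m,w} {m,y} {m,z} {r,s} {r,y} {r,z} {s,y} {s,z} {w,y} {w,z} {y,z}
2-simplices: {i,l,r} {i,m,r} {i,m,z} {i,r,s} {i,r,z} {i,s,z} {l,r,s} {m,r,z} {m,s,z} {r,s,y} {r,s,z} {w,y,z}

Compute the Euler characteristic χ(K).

χ(K)=-2

n_0=8 n_1=22 n_2=12
χ=+8−22+12=-2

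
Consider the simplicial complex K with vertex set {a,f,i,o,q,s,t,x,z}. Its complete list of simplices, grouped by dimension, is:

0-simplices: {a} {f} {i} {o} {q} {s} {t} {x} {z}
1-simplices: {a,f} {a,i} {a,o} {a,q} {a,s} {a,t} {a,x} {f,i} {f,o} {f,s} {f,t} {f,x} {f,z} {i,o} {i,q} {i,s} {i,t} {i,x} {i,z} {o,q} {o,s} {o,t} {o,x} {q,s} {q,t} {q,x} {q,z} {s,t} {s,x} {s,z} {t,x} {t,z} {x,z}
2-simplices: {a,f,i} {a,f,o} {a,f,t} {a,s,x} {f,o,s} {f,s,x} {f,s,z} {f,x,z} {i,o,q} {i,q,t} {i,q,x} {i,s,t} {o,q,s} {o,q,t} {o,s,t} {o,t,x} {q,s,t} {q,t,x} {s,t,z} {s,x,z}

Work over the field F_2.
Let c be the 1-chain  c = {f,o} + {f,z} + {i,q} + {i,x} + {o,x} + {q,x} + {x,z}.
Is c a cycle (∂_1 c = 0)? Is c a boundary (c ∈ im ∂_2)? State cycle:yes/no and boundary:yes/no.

cycle:yes boundary:no

n_0=9 n_1=33 n_2=20  [Z2]
∂1: piv[af,ai,ao,aq,as,at,ax,fz] rk=8  ker:fi,fo,fs,ft,fx,io,iq,is,it,ix,iz,oq,os,ot,ox,qs,qt,qx,qz,st,sx,sz,tx,tz,xz
∂2: piv[afi,afo,aft,asx,fos,fsx,fsz,fxz,ioq,iqt,iqx,ist,oqs,oqt,ost,otx,qtx,stz] rk=18  ker:qst,sxz
∂1c = 0
c vs im∂2: residual ≠ 0 ⇒ not boundary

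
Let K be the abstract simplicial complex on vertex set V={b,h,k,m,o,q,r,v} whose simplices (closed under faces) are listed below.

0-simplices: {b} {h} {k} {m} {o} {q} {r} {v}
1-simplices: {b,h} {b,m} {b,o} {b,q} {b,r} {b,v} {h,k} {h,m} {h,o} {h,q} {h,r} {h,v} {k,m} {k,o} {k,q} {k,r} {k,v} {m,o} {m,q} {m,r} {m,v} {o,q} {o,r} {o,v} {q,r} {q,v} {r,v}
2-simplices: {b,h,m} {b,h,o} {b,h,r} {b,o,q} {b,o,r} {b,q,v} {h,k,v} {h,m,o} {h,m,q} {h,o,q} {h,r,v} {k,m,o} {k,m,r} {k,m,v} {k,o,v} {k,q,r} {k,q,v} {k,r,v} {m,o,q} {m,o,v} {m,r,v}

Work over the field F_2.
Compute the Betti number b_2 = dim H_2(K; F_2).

b_2=3

n_0=8 n_1=27 n_2=21  [Z2]
∂1: piv[bh,bm,bo,bq,br,bv,hk] rk=7  ker:hm,ho,hq,hr,hv,km,ko,kq,kr,kv,mo,mq,mr,mv,oq,or,ov,qr,qv,rv
∂2: piv[bhm,bho,bhr,boq,bor,bqv,hkv,hmo,hmq,hoq,hrv,kmo,kmr,kmv,kov,kqr,kqv,krv] rk=18  ker:moq,mov,mrv
b_2=(21−18)−0=3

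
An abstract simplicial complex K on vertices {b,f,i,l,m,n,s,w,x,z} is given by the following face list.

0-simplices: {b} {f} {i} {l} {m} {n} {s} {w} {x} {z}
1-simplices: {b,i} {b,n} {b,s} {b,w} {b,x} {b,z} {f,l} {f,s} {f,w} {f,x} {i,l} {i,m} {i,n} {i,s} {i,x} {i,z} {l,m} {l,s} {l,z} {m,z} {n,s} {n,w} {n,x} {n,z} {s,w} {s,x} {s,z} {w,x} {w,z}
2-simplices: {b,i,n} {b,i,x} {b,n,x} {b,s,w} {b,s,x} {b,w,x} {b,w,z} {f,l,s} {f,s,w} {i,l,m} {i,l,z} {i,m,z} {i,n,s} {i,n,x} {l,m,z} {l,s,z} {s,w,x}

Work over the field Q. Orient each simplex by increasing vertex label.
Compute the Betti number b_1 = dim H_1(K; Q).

n_0=10 n_1=29 n_2=17  [Q]
∂1: piv[bi,bn,bs,bw,bx,bz,fl,fs,im] rk=9  ker:fw,fx,il,in,is,ix,iz,lm,ls,lz,mz,ns,nw,nx,nz,sw,sx,sz,wx,wz
∂2: piv[bin,bix,bnx,bsw,bsx,bwx,bwz,fls,fsw,ilm,ilz,imz,ins,lsz] rk=14  ker:inx,lmz,swx
b_1=(29−9)−14=6

b_1=6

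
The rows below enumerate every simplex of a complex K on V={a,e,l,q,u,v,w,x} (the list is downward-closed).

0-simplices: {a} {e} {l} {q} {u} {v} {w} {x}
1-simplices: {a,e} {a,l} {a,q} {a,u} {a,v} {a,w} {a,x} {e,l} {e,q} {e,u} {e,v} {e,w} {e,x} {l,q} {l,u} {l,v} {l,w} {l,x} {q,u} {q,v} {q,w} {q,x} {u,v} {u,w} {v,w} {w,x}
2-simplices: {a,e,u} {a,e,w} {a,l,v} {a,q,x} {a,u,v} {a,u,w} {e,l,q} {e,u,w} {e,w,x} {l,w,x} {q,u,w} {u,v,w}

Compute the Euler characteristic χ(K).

χ(K)=-6

n_0=8 n_1=26 n_2=12
χ=+8−26+12=-6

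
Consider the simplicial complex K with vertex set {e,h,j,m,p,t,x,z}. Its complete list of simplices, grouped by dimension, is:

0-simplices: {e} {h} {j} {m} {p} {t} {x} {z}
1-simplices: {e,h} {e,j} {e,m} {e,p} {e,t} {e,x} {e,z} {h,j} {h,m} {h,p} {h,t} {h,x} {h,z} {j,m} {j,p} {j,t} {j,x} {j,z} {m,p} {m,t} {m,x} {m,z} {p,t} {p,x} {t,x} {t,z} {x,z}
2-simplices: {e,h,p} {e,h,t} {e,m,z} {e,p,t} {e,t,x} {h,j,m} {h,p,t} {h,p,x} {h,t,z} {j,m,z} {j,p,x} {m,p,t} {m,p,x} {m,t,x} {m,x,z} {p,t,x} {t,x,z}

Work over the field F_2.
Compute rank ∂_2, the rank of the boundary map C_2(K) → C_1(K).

rank∂_2=15

n_0=8 n_1=27 n_2=17  [Z2]
∂1: piv[eh,ej,em,ep,et,ex,ez] rk=7  ker:hj,hm,hp,ht,hx,hz,jm,jp,jt,jx,jz,mp,mt,mx,mz,pt,px,tx,tz,xz
∂2: piv[ehp,eht,emz,ept,etx,hjm,hpx,htz,jmz,jpx,mpt,mpx,mtx,mxz,txz] rk=15  ker:hpt,ptx
rk∂_2=15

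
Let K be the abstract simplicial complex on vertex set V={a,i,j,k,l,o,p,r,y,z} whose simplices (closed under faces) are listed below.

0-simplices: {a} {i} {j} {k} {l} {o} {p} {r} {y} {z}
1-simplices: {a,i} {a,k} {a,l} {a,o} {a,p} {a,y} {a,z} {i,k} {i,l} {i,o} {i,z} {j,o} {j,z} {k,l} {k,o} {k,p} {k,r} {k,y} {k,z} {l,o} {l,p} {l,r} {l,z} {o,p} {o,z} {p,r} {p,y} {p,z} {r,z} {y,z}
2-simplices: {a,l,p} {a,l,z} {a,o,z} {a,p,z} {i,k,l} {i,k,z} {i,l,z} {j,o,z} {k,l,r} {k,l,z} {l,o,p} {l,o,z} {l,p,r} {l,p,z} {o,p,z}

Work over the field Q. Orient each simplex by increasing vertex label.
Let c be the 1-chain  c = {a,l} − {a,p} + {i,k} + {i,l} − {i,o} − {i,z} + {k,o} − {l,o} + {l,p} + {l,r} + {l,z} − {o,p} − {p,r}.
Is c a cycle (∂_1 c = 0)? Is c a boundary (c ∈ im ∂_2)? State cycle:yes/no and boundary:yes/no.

cycle:yes boundary:no

n_0=10 n_1=30 n_2=15  [Q]
∂1: piv[ai,ak,al,ao,ap,ay,az,jo,kr] rk=9  ker:ik,il,io,iz,jz,kl,ko,kp,ky,kz,lo,lp,lr,lz,op,oz,pr,py,pz,rz,yz
∂2: piv[alp,alz,aoz,apz,ikl,ikz,ilz,joz,klr,lop,loz,lpr] rk=12  ker:klz,lpz,opz
∂1c = 0
c vs im∂2: residual ≠ 0 ⇒ not boundary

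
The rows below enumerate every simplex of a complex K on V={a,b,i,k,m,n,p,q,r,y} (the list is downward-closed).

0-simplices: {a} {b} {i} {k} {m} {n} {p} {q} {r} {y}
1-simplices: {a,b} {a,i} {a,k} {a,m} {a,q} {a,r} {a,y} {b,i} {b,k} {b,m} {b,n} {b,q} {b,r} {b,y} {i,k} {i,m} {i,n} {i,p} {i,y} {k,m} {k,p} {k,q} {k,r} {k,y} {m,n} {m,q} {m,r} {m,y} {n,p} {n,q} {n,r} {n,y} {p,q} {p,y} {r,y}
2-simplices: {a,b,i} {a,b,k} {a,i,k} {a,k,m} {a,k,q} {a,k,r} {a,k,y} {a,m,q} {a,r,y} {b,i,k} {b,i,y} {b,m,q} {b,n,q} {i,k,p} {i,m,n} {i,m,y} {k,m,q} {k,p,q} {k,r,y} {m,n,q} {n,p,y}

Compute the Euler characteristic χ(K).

χ(K)=-4

n_0=10 n_1=35 n_2=21
χ=+10−35+21=-4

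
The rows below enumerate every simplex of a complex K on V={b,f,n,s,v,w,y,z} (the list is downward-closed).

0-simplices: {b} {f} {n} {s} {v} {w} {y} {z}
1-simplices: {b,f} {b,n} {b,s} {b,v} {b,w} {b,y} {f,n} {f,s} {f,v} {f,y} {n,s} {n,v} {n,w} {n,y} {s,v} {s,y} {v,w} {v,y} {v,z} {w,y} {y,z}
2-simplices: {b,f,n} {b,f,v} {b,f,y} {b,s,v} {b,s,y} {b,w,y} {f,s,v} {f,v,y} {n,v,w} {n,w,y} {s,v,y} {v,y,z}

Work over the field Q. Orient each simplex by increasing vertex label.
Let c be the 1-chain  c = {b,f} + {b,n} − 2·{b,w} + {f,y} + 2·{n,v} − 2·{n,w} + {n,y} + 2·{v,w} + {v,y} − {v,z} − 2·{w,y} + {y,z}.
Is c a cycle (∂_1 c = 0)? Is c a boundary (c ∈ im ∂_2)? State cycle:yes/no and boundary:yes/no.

n_0=8 n_1=21 n_2=12  [Q]
∂1: piv[bf,bn,bs,bv,bw,by,vz] rk=7  ker:fn,fs,fv,fy,ns,nv,nw,ny,sv,sy,vw,vy,wy,yz
∂2: piv[bfn,bfv,bfy,bsv,bsy,bwy,fsv,fvy,nvw,nwy,vyz] rk=11  ker:svy
∂1c = 0
c vs im∂2: residual ≠ 0 ⇒ not boundary

cycle:yes boundary:no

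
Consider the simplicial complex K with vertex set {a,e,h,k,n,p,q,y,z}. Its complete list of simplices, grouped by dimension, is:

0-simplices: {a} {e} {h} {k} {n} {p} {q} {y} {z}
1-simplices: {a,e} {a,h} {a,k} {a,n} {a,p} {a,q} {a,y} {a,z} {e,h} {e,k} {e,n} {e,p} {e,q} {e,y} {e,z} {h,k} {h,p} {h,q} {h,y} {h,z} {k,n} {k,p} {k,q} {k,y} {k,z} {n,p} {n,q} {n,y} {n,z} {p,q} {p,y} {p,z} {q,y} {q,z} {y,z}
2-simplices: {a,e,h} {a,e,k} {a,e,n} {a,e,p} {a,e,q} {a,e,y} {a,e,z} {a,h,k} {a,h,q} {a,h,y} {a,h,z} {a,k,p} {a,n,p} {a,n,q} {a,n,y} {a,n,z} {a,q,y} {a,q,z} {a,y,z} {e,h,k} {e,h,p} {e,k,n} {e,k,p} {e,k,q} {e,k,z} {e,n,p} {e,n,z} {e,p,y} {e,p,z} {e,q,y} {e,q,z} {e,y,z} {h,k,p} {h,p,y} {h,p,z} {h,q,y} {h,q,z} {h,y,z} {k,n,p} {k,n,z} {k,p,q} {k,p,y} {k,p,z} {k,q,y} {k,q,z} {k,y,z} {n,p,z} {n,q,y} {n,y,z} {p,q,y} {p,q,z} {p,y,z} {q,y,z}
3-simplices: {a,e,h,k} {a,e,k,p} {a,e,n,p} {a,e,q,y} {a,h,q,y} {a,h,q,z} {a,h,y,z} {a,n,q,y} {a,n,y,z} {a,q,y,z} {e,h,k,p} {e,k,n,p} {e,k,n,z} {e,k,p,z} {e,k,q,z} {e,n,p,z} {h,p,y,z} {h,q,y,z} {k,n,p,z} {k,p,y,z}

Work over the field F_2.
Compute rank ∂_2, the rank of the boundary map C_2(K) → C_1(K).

rank∂_2=27

n_0=9 n_1=35 n_2=53 n_3=20  [Z2]
∂1: piv[ae,ah,ak,an,ap,aq,ay,az] rk=8  ker:eh,ek,en,ep,eq,ey,ez,hk,hp,hq,hy,hz,kn,kp,kq,ky,kz,np,nq,ny,nz,pq,py,pz,qy,qz,yz
∂2: piv[aeh,aek,aen,aep,aeq,aey,aez,ahk,ahq,ahy,ahz,akp,anp,anq,any,anz,aqy,aqz,ayz,ehp,ekn,ekq,ekz,epy,epz,kpq,kpy] rk=27  ker:ehk,ekp,enp,enz,eqy,eqz,eyz,hkp,hpy,hpz,hqy,hqz,hyz,knp,knz,kpz,kqy,kqz,kyz,npz,nqy,nyz,pqy,pqz,pyz,qyz
∂3: piv[aehk,aekp,aenp,aeqy,ahqy,ahqz,ahyz,anqy,anyz,aqyz,ehkp,eknp,eknz,ekpz,ekqz,enpz,hpyz,kpyz] rk=18  ker:hqyz,knpz
rk∂_2=27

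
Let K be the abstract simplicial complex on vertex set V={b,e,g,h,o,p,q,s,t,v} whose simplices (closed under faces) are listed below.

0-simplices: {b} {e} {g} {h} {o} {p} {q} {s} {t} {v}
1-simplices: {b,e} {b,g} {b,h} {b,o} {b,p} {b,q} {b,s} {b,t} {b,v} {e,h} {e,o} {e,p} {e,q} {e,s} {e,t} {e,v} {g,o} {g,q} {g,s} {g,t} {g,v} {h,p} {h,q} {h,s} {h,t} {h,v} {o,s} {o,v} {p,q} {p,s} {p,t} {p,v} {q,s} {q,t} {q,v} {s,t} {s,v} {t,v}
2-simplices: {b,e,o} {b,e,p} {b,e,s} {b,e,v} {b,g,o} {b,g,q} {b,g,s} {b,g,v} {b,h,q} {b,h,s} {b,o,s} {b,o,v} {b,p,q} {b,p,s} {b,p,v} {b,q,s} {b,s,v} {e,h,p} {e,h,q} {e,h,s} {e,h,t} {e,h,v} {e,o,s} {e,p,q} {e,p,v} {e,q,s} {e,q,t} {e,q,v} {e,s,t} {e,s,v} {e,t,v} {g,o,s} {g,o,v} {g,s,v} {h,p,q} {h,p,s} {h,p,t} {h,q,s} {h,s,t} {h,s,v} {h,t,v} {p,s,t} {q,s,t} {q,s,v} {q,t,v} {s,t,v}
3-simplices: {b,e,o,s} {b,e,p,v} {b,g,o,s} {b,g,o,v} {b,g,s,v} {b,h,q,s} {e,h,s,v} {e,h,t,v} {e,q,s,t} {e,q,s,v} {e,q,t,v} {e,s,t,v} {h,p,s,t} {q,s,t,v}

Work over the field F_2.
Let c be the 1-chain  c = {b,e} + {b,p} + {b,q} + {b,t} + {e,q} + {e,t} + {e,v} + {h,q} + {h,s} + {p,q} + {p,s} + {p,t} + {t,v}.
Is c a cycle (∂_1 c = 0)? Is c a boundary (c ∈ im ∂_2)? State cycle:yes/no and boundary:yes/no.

cycle:yes boundary:no

n_0=10 n_1=38 n_2=46 n_3=14  [Z2]
∂1: piv[be,bg,bh,bo,bp,bq,bs,bt,bv] rk=9  ker:eh,eo,ep,eq,es,et,ev,go,gq,gs,gt,gv,hp,hq,hs,ht,hv,os,ov,pq,ps,pt,pv,qs,qt,qv,st,sv,tv
∂2: piv[beo,bep,bes,bev,bgo,bgq,bgs,bgv,bhq,bhs,bos,bov,bpq,bps,bpv,bqs,bsv,ehp,ehq,ehs,eht,ehv,eqt,eqv,est,etv,hpt] rk=27  ker:eos,epq,epv,eqs,esv,gos,gov,gsv,hpq,hps,hqs,hst,hsv,htv,pst,qst,qsv,qtv,stv
∂3: piv[beos,bepv,bgos,bgov,bgsv,bhqs,ehsv,ehtv,eqst,eqsv,eqtv,estv,hpst] rk=13  ker:qstv
∂1c = 0
c vs im∂2: residual ≠ 0 ⇒ not boundary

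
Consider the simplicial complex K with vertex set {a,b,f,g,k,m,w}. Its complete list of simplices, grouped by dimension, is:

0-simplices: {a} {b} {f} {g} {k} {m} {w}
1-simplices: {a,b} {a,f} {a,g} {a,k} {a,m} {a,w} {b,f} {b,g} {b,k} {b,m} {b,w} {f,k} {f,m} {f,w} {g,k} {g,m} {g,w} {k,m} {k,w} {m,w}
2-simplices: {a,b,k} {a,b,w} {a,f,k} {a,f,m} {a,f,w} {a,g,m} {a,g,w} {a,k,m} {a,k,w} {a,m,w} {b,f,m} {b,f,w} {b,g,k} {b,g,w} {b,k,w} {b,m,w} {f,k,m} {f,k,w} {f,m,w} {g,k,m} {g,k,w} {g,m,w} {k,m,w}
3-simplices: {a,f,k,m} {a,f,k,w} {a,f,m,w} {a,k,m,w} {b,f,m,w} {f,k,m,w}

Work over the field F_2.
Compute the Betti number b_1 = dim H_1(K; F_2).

b_1=0

n_0=7 n_1=20 n_2=23 n_3=6  [Z2]
∂1: piv[ab,af,ag,ak,am,aw] rk=6  ker:bf,bg,bk,bm,bw,fk,fm,fw,gk,gm,gw,km,kw,mw
∂2: piv[abk,abw,afk,afm,afw,agm,agw,akm,akw,amw,bfm,bfw,bgk,bgw] rk=14  ker:bkw,bmw,fkm,fkw,fmw,gkm,gkw,gmw,kmw
∂3: piv[afkm,afkw,afmw,akmw,bfmw] rk=5  ker:fkmw
b_1=(20−6)−14=0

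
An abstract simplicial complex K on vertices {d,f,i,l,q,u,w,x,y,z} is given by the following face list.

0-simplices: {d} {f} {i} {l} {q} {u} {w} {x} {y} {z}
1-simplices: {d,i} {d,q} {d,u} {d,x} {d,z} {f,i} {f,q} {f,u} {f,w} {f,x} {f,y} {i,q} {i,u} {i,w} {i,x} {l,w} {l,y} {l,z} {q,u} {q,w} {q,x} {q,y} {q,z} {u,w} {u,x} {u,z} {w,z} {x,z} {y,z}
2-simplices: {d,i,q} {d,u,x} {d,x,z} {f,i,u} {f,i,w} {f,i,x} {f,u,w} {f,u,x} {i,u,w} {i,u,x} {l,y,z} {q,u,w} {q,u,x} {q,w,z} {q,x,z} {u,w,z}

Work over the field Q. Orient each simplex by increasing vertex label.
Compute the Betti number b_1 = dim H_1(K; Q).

n_0=10 n_1=29 n_2=16  [Q]
∂1: piv[di,dq,du,dx,dz,fi,fw,fy,lw] rk=9  ker:fq,fu,fx,iq,iu,iw,ix,ly,lz,qu,qw,qx,qy,qz,uw,ux,uz,wz,xz,yz
∂2: piv[diq,dux,dxz,fiu,fiw,fix,fuw,fux,lyz,quw,qux,qwz,qxz,uwz] rk=14  ker:iuw,iux
b_1=(29−9)−14=6

b_1=6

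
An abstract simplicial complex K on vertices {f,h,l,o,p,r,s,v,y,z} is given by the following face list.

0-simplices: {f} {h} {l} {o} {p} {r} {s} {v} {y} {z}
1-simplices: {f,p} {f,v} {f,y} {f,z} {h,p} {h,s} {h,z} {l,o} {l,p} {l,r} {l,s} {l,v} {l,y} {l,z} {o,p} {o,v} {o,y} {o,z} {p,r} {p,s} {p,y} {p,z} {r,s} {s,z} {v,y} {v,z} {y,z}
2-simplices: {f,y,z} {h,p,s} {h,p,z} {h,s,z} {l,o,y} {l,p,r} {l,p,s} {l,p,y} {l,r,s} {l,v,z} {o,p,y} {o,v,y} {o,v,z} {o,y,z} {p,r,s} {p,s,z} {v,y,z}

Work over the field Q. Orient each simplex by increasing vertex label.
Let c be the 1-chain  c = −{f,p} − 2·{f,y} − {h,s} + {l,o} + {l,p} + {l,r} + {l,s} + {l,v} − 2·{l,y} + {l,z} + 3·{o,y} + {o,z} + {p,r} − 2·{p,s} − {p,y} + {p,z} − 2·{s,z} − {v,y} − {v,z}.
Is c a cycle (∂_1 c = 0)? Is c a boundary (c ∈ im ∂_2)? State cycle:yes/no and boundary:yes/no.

n_0=10 n_1=27 n_2=17  [Q]
∂1: piv[fp,fv,fy,fz,hp,hs,lo,lp,lr] rk=9  ker:hz,ls,lv,ly,lz,op,ov,oy,oz,pr,ps,py,pz,rs,sz,vy,vz,yz
∂2: piv[fyz,hps,hpz,hsz,loy,lpr,lps,lpy,lrs,lvz,opy,ovy,ovz,oyz] rk=14  ker:prs,psz,vyz
∂1c = 3·{f} + {h} − 4·{l} − 3·{o} + {p} + 2·{r} + 3·{v} − 3·{y}

cycle:no boundary:no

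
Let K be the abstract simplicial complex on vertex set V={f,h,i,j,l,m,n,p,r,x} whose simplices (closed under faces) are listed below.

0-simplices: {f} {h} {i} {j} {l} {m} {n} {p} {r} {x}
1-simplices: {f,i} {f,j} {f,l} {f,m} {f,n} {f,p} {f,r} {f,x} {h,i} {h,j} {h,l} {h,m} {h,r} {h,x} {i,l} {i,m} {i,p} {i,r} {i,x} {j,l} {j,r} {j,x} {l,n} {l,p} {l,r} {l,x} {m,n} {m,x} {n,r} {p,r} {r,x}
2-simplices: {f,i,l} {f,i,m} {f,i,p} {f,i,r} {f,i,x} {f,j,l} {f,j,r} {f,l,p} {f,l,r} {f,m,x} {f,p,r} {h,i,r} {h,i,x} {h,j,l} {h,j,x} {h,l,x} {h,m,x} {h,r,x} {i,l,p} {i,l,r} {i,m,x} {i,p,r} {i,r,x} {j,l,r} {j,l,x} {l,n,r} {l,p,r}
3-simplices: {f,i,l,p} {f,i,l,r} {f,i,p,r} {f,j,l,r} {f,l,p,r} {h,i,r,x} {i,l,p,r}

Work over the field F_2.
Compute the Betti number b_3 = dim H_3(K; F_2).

b_3=1

n_0=10 n_1=31 n_2=27 n_3=7  [Z2]
∂1: piv[fi,fj,fl,fm,fn,fp,fr,fx,hi] rk=9  ker:hj,hl,hm,hr,hx,il,im,ip,ir,ix,jl,jr,jx,ln,lp,lr,lx,mn,mx,nr,pr,rx
∂2: piv[fil,fim,fip,fir,fix,fjl,fjr,flp,flr,fmx,fpr,hir,hix,hjl,hjx,hlx,hmx,hrx,lnr] rk=19  ker:ilp,ilr,imx,ipr,irx,jlr,jlx,lpr
∂3: piv[filp,filr,fipr,fjlr,flpr,hirx] rk=6  ker:ilpr
b_3=(7−6)−0=1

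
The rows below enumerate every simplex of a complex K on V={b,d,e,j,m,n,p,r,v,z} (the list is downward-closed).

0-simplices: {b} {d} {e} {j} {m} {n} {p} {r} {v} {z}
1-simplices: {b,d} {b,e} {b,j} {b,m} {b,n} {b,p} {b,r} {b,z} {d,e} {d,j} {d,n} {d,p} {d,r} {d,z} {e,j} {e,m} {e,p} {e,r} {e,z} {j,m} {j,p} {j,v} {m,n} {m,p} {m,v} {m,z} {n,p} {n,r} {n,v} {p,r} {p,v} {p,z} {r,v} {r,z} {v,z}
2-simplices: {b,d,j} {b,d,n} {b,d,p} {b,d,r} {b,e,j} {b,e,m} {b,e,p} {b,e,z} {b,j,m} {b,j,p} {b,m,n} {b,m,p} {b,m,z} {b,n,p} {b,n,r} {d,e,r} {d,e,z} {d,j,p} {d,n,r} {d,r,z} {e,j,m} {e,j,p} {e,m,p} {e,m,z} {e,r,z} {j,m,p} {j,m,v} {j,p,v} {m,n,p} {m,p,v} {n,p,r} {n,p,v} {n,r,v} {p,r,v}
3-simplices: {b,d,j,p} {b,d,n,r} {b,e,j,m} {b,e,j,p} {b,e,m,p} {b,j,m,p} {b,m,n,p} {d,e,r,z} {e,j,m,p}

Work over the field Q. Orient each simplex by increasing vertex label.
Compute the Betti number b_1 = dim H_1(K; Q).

n_0=10 n_1=35 n_2=34 n_3=9  [Q]
∂1: piv[bd,be,bj,bm,bn,bp,br,bz,jv] rk=9  ker:de,dj,dn,dp,dr,dz,ej,em,ep,er,ez,jm,jp,mn,mp,mv,mz,np,nr,nv,pr,pv,pz,rv,rz,vz
∂2: piv[bdj,bdn,bdp,bdr,bej,bem,bep,bez,bjm,bjp,bmn,bmp,bmz,bnp,bnr,der,dez,drz,jmv,jpv,npr,npv,nrv] rk=23  ker:djp,dnr,ejm,ejp,emp,emz,erz,jmp,mnp,mpv,prv
∂3: piv[bdjp,bdnr,bejm,bejp,bemp,bjmp,bmnp,derz] rk=8  ker:ejmp
b_1=(35−9)−23=3

b_1=3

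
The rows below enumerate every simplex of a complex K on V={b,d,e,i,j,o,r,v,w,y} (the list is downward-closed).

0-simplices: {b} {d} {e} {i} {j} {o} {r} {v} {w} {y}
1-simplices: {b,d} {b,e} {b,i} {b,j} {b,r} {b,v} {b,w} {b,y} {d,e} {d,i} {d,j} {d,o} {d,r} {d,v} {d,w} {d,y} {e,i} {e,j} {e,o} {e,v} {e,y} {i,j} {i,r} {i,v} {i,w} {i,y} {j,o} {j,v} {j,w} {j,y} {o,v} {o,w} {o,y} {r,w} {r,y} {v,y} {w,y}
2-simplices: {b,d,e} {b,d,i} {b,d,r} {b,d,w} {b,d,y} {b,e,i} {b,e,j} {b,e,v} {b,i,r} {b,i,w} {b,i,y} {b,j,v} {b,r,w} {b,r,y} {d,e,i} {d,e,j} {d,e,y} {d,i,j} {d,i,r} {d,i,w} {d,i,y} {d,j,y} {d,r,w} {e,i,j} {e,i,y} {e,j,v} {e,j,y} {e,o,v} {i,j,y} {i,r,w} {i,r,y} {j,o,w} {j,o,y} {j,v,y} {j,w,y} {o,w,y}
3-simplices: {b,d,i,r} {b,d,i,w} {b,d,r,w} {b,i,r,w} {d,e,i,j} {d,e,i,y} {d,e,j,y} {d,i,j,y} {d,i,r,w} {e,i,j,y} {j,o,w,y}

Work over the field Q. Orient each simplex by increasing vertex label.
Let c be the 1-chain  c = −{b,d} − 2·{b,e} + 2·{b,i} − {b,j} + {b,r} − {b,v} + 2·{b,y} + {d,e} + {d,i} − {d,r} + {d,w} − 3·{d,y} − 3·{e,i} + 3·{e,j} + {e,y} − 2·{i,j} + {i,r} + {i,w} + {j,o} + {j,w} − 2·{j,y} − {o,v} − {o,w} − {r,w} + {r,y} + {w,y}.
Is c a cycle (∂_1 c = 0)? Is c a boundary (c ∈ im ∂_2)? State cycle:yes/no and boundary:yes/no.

cycle:no boundary:no

n_0=10 n_1=37 n_2=36 n_3=11  [Q]
∂1: piv[bd,be,bi,bj,br,bv,bw,by,do] rk=9  ker:de,di,dj,dr,dv,dw,dy,ei,ej,eo,ev,ey,ij,ir,iv,iw,iy,jo,jv,jw,jy,ov,ow,oy,rw,ry,vy,wy
∂2: piv[bde,bdi,bdr,bdw,bdy,bei,bej,bev,bir,biw,biy,bjv,brw,bry,dej,dey,dij,djy,eov,jow,joy,jvy,jwy] rk=23  ker:dei,dir,diw,diy,drw,eij,eiy,ejv,ejy,ijy,irw,iry,owy
∂3: piv[bdir,bdiw,bdrw,birw,deij,deiy,dejy,dijy,jowy] rk=9  ker:dirw,eijy
∂1c = −2·{e} + 3·{o} + {r} − 2·{v}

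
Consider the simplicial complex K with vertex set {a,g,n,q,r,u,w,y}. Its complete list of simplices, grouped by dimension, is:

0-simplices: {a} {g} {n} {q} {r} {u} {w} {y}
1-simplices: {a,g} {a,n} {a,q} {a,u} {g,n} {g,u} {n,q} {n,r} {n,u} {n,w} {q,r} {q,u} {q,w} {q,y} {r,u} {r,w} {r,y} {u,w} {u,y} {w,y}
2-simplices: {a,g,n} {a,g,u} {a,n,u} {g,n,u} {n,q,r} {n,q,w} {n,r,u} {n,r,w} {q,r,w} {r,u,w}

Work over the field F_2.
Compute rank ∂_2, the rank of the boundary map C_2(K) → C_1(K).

rank∂_2=8

n_0=8 n_1=20 n_2=10  [Z2]
∂1: piv[ag,an,aq,au,nr,nw,qy] rk=7  ker:gn,gu,nq,nu,qr,qu,qw,ru,rw,ry,uw,uy,wy
∂2: piv[agn,agu,anu,nqr,nqw,nru,nrw,ruw] rk=8  ker:gnu,qrw
rk∂_2=8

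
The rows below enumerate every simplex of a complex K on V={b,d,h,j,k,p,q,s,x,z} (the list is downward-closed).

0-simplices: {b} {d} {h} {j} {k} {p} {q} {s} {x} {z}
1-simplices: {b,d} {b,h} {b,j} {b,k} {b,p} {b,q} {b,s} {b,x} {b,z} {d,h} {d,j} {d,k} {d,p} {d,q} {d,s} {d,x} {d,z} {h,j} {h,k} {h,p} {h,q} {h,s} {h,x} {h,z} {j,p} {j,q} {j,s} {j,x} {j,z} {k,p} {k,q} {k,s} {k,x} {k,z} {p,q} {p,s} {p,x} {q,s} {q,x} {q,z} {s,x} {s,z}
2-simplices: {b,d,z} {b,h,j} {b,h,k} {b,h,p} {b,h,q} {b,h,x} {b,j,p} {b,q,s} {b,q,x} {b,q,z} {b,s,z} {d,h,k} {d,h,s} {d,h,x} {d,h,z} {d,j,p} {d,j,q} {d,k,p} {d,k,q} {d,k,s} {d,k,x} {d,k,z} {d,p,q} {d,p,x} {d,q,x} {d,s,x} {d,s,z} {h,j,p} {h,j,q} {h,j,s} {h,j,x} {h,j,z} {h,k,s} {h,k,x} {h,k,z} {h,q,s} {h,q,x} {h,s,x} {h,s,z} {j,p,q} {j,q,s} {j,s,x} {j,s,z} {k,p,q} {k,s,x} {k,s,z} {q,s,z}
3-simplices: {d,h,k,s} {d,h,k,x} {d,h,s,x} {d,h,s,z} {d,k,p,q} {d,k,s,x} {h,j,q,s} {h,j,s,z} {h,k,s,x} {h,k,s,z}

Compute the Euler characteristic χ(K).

χ(K)=5

n_0=10 n_1=42 n_2=47 n_3=10
χ=+10−42+47−10=5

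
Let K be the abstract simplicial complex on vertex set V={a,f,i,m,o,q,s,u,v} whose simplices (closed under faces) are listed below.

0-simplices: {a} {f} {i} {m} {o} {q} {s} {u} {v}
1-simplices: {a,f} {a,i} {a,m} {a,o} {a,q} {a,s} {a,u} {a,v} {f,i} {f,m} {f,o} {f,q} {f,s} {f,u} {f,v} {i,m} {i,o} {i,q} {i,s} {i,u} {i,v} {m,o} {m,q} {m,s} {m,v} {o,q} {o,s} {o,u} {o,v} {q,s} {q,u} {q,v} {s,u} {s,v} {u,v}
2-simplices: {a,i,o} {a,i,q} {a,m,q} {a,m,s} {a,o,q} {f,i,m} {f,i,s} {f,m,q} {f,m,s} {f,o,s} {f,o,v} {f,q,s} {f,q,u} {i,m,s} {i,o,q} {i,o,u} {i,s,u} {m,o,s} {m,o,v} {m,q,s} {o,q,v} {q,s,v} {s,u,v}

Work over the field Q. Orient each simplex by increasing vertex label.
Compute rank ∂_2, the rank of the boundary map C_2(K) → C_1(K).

rank∂_2=20

n_0=9 n_1=35 n_2=23  [Q]
∂1: piv[af,ai,am,ao,aq,as,au,av] rk=8  ker:fi,fm,fo,fq,fs,fu,fv,im,io,iq,is,iu,iv,mo,mq,ms,mv,oq,os,ou,ov,qs,qu,qv,su,sv,uv
∂2: piv[aio,aiq,amq,ams,aoq,fim,fis,fmq,fms,fos,fov,fqs,fqu,iou,isu,mos,mov,oqv,qsv,suv] rk=20  ker:ims,ioq,mqs
rk∂_2=20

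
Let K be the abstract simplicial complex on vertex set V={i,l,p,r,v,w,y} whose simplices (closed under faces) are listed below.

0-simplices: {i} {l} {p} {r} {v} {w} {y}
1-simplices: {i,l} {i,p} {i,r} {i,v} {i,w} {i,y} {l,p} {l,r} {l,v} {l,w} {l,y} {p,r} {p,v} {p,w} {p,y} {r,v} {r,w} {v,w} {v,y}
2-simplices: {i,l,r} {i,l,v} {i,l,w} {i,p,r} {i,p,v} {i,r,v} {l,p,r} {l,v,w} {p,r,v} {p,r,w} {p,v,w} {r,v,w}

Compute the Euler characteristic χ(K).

χ(K)=0

n_0=7 n_1=19 n_2=12
χ=+7−19+12=0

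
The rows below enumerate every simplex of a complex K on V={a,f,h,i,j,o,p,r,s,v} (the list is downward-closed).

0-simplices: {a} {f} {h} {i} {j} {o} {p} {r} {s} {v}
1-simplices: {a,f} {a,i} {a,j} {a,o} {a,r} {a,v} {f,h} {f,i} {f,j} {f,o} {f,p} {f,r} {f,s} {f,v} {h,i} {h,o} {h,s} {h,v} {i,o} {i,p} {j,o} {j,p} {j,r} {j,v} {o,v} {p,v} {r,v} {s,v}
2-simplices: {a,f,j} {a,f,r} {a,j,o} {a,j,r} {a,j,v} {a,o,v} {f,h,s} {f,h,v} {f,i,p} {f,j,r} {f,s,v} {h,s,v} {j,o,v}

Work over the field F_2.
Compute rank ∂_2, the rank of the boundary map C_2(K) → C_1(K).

rank∂_2=10

n_0=10 n_1=28 n_2=13  [Z2]
∂1: piv[af,ai,aj,ao,ar,av,fh,fp,fs] rk=9  ker:fi,fj,fo,fr,fv,hi,ho,hs,hv,io,ip,jo,jp,jr,jv,ov,pv,rv,sv
∂2: piv[afj,afr,ajo,ajr,ajv,aov,fhs,fhv,fip,fsv] rk=10  ker:fjr,hsv,jov
rk∂_2=10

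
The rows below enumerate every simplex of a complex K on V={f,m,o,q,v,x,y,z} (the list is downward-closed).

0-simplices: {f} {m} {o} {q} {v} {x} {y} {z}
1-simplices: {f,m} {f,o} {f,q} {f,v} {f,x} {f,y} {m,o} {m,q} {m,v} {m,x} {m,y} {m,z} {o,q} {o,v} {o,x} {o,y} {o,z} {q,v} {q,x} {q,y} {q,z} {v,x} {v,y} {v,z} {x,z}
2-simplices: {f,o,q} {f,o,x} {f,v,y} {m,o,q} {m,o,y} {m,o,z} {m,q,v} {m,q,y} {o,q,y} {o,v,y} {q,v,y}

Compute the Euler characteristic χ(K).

n_0=8 n_1=25 n_2=11
χ=+8−25+11=-6

χ(K)=-6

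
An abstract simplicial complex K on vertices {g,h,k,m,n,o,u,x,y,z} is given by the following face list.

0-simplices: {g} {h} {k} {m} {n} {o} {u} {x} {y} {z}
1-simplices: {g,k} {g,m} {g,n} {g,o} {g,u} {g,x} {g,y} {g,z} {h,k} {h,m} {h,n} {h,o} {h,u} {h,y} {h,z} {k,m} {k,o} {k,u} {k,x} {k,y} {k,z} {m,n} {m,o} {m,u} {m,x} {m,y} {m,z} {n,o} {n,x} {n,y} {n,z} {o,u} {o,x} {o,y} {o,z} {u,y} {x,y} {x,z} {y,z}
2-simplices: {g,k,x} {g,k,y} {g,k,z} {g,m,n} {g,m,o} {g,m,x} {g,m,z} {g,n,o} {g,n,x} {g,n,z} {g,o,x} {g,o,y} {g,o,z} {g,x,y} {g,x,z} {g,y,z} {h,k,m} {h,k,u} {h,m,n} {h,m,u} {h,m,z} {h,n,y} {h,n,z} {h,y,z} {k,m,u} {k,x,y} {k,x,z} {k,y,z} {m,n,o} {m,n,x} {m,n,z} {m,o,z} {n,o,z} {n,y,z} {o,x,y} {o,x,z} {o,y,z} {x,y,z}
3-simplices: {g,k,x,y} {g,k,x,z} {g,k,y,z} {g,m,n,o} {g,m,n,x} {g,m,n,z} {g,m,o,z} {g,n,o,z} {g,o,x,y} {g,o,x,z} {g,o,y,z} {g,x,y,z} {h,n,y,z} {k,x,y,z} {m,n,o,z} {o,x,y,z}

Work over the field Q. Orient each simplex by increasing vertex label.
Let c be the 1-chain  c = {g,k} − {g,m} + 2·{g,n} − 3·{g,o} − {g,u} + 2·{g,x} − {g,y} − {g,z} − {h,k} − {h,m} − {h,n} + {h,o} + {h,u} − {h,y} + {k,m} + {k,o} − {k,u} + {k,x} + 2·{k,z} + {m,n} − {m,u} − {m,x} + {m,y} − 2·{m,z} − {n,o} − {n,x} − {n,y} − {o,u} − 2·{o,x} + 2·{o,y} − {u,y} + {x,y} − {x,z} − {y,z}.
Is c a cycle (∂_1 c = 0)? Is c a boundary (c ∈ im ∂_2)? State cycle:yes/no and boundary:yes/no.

cycle:no boundary:no

n_0=10 n_1=39 n_2=38 n_3=16  [Q]
∂1: piv[gk,gm,gn,go,gu,gx,gy,gz,hk] rk=9  ker:hm,hn,ho,hu,hy,hz,km,ko,ku,kx,ky,kz,mn,mo,mu,mx,my,mz,no,nx,ny,nz,ou,ox,oy,oz,uy,xy,xz,yz
∂2: piv[gkx,gky,gkz,gmn,gmo,gmx,gmz,gno,gnx,gnz,gox,goy,goz,gxy,gxz,gyz,hkm,hku,hmn,hmu,hmz,hny,hyz] rk=23  ker:hnz,kmu,kxy,kxz,kyz,mno,mnx,mnz,moz,noz,nyz,oxy,oxz,oyz,xyz
∂3: piv[gkxy,gkxz,gkyz,gmno,gmnx,gmnz,gmoz,gnoz,goxy,goxz,goyz,gxyz,hnyz] rk=13  ker:kxyz,mnoz,oxyz
∂1c = 2·{g} + 2·{h} − 4·{k} + {m} + 5·{n} − {o} − 2·{u} − {x} + {y} − 3·{z}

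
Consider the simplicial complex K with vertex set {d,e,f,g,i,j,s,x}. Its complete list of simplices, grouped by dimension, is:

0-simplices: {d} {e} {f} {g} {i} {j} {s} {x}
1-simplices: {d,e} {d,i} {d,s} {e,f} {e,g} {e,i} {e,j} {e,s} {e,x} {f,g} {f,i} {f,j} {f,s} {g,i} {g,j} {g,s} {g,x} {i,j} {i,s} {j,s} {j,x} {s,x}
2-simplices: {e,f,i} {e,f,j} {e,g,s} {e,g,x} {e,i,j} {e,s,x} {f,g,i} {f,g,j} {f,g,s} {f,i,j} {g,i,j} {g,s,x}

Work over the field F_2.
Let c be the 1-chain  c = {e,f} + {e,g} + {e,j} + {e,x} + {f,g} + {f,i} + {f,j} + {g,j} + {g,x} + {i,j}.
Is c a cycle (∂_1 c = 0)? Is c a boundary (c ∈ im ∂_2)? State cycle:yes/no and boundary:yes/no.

cycle:yes boundary:yes

n_0=8 n_1=22 n_2=12  [Z2]
∂1: piv[de,di,ds,ef,eg,ej,ex] rk=7  ker:ei,es,fg,fi,fj,fs,gi,gj,gs,gx,ij,is,js,jx,sx
∂2: piv[efi,efj,egs,egx,eij,esx,fgi,fgj,fgs] rk=9  ker:fij,gij,gsx
∂1c = 0
c vs im∂2: reduces to 0 ⇒ boundary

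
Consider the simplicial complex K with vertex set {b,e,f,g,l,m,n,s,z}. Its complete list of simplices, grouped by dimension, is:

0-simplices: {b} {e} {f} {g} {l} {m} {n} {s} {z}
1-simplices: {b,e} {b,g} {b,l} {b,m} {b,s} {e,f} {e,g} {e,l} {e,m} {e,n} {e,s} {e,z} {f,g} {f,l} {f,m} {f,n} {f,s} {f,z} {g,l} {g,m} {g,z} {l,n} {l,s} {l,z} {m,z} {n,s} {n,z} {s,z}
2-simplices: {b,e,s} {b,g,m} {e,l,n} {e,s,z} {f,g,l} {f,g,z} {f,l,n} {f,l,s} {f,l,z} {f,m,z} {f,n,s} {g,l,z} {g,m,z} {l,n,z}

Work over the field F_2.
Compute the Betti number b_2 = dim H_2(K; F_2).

n_0=9 n_1=28 n_2=14  [Z2]
∂1: piv[be,bg,bl,bm,bs,ef,en,ez] rk=8  ker:eg,el,em,es,fg,fl,fm,fn,fs,fz,gl,gm,gz,ln,ls,lz,mz,ns,nz,sz
∂2: piv[bes,bgm,eln,esz,fgl,fgz,fln,fls,flz,fmz,fns,gmz,lnz] rk=13  ker:glz
b_2=(14−13)−0=1

b_2=1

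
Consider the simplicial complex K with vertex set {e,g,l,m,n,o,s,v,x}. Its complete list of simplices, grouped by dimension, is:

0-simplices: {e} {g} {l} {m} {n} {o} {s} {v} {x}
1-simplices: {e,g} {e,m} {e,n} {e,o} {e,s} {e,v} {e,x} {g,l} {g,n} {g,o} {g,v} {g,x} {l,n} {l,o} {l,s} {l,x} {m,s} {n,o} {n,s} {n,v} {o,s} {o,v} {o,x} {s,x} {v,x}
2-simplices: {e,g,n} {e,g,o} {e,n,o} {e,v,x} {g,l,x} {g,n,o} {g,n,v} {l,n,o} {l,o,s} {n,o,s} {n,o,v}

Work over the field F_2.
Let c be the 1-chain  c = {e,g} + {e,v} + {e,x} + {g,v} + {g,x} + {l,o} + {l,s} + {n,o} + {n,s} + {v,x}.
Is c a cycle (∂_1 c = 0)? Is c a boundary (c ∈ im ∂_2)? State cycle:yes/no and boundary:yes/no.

cycle:no boundary:no

n_0=9 n_1=25 n_2=11  [Z2]
∂1: piv[eg,em,en,eo,es,ev,ex,gl] rk=8  ker:gn,go,gv,gx,ln,lo,ls,lx,ms,no,ns,nv,os,ov,ox,sx,vx
∂2: piv[egn,ego,eno,evx,glx,gnv,lno,los,nos,nov] rk=10  ker:gno
∂1c = {e} + {g} + {v} + {x}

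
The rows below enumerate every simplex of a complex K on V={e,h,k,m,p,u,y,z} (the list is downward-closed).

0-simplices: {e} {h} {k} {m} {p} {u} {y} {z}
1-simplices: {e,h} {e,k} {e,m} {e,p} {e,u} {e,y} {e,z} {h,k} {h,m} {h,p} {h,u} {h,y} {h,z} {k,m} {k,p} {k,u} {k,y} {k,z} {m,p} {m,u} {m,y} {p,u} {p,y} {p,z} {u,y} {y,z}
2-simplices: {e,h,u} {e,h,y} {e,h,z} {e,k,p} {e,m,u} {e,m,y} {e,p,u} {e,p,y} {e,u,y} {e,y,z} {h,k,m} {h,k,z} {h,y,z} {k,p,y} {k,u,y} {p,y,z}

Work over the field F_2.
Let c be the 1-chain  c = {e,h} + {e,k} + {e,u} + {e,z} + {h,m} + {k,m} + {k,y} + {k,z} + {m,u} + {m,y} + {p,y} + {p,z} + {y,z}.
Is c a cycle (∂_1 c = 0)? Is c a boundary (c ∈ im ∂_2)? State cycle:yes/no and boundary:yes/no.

cycle:yes boundary:yes

n_0=8 n_1=26 n_2=16  [Z2]
∂1: piv[eh,ek,em,ep,eu,ey,ez] rk=7  ker:hk,hm,hp,hu,hy,hz,km,kp,ku,ky,kz,mp,mu,my,pu,py,pz,uy,yz
∂2: piv[ehu,ehy,ehz,ekp,emu,emy,epu,epy,euy,eyz,hkm,hkz,kpy,kuy,pyz] rk=15  ker:hyz
∂1c = 0
c vs im∂2: reduces to 0 ⇒ boundary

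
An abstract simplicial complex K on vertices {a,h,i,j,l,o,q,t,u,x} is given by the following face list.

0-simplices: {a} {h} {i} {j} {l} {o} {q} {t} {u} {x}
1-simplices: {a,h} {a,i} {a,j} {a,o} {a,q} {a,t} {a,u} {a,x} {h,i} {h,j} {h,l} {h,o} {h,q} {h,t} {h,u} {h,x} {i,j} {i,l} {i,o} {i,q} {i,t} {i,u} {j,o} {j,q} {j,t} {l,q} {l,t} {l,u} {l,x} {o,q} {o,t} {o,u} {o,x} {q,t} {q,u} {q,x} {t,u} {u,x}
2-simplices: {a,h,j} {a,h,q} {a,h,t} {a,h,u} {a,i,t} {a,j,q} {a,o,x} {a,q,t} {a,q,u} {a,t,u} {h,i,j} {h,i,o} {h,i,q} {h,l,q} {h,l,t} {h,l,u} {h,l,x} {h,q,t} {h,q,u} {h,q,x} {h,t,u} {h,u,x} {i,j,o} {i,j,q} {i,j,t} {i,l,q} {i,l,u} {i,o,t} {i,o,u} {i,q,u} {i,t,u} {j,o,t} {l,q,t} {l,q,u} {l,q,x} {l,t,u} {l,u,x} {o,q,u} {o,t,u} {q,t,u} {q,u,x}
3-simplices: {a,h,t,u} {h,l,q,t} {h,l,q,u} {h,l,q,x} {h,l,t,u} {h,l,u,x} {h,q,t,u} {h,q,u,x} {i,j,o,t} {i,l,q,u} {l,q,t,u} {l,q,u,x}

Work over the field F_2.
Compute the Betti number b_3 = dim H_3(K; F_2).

b_3=2

n_0=10 n_1=38 n_2=41 n_3=12  [Z2]
∂1: piv[ah,ai,aj,ao,aq,at,au,ax,hl] rk=9  ker:hi,hj,ho,hq,ht,hu,hx,ij,il,io,iq,it,iu,jo,jq,jt,lq,lt,lu,lx,oq,ot,ou,ox,qt,qu,qx,tu,ux
∂2: piv[ahj,ahq,aht,ahu,ait,ajq,aox,aqt,aqu,atu,hij,hio,hiq,hlq,hlt,hlu,hlx,hqx,hux,ijo,ijt,ilq,ilu,iot,iou,itu,oqu] rk=27  ker:hqt,hqu,htu,ijq,iqu,jot,lqt,lqu,lqx,ltu,lux,otu,qtu,qux
∂3: piv[ahtu,hlqt,hlqu,hlqx,hltu,hlux,hqtu,hqux,ijot,ilqu] rk=10  ker:lqtu,lqux
b_3=(12−10)−0=2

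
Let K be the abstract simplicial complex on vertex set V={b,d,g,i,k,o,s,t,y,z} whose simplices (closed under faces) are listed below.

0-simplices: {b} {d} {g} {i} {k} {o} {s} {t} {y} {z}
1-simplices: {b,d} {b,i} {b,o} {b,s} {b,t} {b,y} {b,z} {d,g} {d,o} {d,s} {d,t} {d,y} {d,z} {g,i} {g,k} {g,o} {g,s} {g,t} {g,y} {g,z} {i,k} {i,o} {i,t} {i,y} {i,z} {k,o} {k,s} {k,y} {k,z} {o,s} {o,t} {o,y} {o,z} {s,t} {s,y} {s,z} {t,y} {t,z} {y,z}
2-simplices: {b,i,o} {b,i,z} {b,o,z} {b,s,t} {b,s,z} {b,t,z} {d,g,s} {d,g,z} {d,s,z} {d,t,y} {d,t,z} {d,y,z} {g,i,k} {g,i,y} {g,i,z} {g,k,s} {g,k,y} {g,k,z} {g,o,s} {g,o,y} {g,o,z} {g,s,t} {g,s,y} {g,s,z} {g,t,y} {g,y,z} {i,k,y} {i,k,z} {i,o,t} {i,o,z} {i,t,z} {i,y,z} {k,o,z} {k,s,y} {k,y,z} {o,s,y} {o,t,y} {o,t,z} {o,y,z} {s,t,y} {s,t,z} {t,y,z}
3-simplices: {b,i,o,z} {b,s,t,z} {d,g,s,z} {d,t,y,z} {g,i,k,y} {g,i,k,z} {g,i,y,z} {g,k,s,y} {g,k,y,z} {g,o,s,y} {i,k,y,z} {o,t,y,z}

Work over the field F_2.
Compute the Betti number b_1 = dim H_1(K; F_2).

n_0=10 n_1=39 n_2=42 n_3=12  [Z2]
∂1: piv[bd,bi,bo,bs,bt,by,bz,dg,gk] rk=9  ker:do,ds,dt,dy,dz,gi,go,gs,gt,gy,gz,ik,io,it,iy,iz,ko,ks,ky,kz,os,ot,oy,oz,st,sy,sz,ty,tz,yz
∂2: piv[bio,biz,boz,bst,bsz,btz,dgs,dgz,dsz,dty,dtz,dyz,gik,giy,giz,gks,gky,gkz,gos,goy,goz,gst,gsy,gty,iot,itz,koz] rk=27  ker:gsz,gyz,iky,ikz,ioz,iyz,ksy,kyz,osy,oty,otz,oyz,sty,stz,tyz
∂3: piv[bioz,bstz,dgsz,dtyz,giky,gikz,giyz,gksy,gkyz,gosy,otyz] rk=11  ker:ikyz
b_1=(39−9)−27=3

b_1=3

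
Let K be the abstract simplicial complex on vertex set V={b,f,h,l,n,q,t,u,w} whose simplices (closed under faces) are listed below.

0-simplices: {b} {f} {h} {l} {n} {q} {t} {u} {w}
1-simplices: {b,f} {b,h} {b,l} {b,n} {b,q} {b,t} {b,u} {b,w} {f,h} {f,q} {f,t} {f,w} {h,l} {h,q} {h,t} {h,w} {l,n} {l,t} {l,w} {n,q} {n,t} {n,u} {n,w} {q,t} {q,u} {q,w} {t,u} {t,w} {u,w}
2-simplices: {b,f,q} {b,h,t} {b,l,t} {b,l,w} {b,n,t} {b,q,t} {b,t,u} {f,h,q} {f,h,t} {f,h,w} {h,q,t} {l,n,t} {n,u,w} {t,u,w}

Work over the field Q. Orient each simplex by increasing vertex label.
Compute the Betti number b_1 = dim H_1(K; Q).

b_1=7

n_0=9 n_1=29 n_2=14  [Q]
∂1: piv[bf,bh,bl,bn,bq,bt,bu,bw] rk=8  ker:fh,fq,ft,fw,hl,hq,ht,hw,ln,lt,lw,nq,nt,nu,nw,qt,qu,qw,tu,tw,uw
∂2: piv[bfq,bht,blt,blw,bnt,bqt,btu,fhq,fht,fhw,hqt,lnt,nuw,tuw] rk=14
b_1=(29−8)−14=7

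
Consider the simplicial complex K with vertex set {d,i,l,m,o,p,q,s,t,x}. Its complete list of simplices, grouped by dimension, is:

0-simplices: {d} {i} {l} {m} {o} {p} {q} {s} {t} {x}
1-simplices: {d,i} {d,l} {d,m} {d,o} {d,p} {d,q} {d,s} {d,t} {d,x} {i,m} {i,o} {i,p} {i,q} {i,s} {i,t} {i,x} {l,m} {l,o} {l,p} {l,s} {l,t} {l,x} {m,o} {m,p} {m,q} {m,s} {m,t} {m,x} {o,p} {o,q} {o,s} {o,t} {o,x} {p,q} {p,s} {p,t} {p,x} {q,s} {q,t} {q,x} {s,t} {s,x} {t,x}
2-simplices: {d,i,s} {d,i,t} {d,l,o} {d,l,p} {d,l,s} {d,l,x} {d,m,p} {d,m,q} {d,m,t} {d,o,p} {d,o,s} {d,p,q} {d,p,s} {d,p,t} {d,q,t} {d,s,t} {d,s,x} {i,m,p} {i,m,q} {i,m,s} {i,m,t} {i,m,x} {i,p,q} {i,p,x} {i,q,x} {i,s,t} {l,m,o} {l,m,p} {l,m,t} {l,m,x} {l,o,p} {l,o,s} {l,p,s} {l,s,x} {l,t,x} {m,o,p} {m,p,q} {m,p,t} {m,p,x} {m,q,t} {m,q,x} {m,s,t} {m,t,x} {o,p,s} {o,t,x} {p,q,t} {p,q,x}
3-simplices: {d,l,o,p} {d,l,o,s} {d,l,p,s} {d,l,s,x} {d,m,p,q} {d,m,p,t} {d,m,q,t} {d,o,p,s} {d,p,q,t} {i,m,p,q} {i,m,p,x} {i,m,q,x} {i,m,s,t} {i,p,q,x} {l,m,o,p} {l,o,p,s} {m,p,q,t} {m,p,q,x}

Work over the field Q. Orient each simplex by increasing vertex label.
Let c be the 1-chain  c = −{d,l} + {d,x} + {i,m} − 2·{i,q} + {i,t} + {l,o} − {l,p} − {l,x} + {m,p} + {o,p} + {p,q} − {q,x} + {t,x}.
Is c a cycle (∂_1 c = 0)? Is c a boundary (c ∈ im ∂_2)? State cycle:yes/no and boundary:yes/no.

cycle:yes boundary:yes

n_0=10 n_1=43 n_2=47 n_3=18  [Q]
∂1: piv[di,dl,dm,do,dp,dq,ds,dt,dx] rk=9  ker:im,io,ip,iq,is,it,ix,lm,lo,lp,ls,lt,lx,mo,mp,mq,ms,mt,mx,op,oq,os,ot,ox,pq,ps,pt,px,qs,qt,qx,st,sx,tx
∂2: piv[dis,dit,dlo,dlp,dls,dlx,dmp,dmq,dmt,dop,dos,dpq,dps,dpt,dqt,dst,dsx,imp,imq,ims,imt,imx,ipx,iqx,lmo,lmp,lmt,lmx,ltx,otx] rk=30  ker:ipq,ist,lop,los,lps,lsx,mop,mpq,mpt,mpx,mqt,mqx,mst,mtx,ops,pqt,pqx
∂3: piv[dlop,dlos,dlps,dlsx,dmpq,dmpt,dmqt,dops,dpqt,impq,impx,imqx,imst,ipqx,lmop] rk=15  ker:lops,mpqt,mpqx
∂1c = 0
c vs im∂2: reduces to 0 ⇒ boundary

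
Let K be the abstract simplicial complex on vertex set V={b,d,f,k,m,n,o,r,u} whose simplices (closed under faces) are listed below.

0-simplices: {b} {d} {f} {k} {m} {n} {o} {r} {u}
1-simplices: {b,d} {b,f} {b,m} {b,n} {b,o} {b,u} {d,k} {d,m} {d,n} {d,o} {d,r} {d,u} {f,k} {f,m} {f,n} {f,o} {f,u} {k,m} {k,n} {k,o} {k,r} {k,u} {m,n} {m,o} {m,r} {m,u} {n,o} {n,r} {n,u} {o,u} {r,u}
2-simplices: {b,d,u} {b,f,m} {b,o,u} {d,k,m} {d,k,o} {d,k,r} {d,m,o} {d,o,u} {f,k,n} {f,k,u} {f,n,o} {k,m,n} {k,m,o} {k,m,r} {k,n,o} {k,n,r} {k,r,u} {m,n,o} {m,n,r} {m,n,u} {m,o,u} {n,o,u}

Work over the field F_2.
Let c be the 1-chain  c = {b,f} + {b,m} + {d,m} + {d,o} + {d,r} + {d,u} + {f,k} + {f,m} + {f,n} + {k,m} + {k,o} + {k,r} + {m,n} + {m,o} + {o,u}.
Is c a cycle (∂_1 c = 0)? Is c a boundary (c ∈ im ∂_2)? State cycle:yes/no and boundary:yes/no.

cycle:yes boundary:yes

n_0=9 n_1=31 n_2=22  [Z2]
∂1: piv[bd,bf,bm,bn,bo,bu,dk,dr] rk=8  ker:dm,dn,do,du,fk,fm,fn,fo,fu,km,kn,ko,kr,ku,mn,mo,mr,mu,no,nr,nu,ou,ru
∂2: piv[bdu,bfm,bou,dkm,dko,dkr,dmo,dou,fkn,fku,fno,kmn,kmr,kno,knr,kru,mnu,mou] rk=18  ker:kmo,mno,mnr,nou
∂1c = 0
c vs im∂2: reduces to 0 ⇒ boundary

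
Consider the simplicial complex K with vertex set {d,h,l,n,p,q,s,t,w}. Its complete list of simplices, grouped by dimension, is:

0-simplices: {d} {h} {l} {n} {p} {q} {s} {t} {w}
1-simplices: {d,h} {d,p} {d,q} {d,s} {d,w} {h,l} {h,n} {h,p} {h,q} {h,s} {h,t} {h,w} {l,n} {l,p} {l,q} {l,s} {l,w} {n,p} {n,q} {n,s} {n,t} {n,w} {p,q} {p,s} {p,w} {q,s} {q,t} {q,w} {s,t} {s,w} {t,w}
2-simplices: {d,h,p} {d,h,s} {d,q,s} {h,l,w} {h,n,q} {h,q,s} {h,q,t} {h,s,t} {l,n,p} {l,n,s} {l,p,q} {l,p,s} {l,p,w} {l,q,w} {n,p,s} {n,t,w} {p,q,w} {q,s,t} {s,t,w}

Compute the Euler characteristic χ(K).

n_0=9 n_1=31 n_2=19
χ=+9−31+19=-3

χ(K)=-3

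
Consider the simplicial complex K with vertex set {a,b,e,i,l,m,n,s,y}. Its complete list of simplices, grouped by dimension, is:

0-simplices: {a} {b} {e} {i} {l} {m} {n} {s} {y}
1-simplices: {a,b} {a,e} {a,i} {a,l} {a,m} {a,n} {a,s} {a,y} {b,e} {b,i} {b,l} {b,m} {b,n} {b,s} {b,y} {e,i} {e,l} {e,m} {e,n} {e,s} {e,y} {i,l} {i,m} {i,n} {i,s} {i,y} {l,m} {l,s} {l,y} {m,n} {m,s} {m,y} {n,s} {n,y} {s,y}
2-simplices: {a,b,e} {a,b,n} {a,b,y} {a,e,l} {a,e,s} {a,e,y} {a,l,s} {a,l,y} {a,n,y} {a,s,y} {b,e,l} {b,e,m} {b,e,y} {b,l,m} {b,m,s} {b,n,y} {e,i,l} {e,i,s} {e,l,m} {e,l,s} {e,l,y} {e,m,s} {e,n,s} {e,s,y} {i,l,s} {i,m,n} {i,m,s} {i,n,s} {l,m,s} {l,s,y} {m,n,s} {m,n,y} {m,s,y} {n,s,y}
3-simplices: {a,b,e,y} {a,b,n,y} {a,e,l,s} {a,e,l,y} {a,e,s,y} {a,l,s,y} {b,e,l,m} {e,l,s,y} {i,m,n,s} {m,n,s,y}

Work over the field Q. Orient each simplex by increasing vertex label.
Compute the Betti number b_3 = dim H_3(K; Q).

n_0=9 n_1=35 n_2=34 n_3=10  [Q]
∂1: piv[ab,ae,ai,al,am,an,as,ay] rk=8  ker:be,bi,bl,bm,bn,bs,by,ei,el,em,en,es,ey,il,im,in,is,iy,lm,ls,ly,mn,ms,my,ns,ny,sy
∂2: piv[abe,abn,aby,ael,aes,aey,als,aly,any,asy,bel,bem,blm,bms,eil,eis,ems,ens,imn,ims,ins,mny,msy] rk=23  ker:bey,bny,elm,els,ely,esy,ils,lms,lsy,mns,nsy
∂3: piv[abey,abny,aels,aely,aesy,alsy,belm,imns,mnsy] rk=9  ker:elsy
b_3=(10−9)−0=1

b_3=1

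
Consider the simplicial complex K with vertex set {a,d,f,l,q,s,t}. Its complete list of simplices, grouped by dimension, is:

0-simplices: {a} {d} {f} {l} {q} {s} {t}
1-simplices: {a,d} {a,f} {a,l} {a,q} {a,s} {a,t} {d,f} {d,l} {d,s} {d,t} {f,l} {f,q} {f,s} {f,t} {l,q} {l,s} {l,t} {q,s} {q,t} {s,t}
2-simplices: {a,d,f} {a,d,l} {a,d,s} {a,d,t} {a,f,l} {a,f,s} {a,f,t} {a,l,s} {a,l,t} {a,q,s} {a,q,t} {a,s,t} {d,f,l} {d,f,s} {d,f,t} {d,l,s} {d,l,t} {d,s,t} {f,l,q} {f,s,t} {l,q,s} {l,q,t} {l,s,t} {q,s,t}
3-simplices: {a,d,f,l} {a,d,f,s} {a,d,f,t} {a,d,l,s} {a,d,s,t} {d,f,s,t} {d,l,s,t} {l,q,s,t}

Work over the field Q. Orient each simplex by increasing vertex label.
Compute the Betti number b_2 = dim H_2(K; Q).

n_0=7 n_1=20 n_2=24 n_3=8  [Q]
∂1: piv[ad,af,al,aq,as,at] rk=6  ker:df,dl,ds,dt,fl,fq,fs,ft,lq,ls,lt,qs,qt,st
∂2: piv[adf,adl,ads,adt,afl,afs,aft,als,alt,aqs,aqt,ast,flq,lqs] rk=14  ker:dfl,dfs,dft,dls,dlt,dst,fst,lqt,lst,qst
∂3: piv[adfl,adfs,adft,adls,adst,dfst,dlst,lqst] rk=8
b_2=(24−14)−8=2

b_2=2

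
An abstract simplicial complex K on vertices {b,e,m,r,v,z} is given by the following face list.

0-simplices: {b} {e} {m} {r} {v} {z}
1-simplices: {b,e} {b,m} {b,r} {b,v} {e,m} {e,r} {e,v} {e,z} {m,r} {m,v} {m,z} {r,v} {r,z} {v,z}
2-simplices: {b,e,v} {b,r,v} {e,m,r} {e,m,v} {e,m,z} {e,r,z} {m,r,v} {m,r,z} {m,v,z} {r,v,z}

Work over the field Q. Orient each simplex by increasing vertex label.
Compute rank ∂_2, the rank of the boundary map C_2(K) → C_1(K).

n_0=6 n_1=14 n_2=10  [Q]
∂1: piv[be,bm,br,bv,ez] rk=5  ker:em,er,ev,mr,mv,mz,rv,rz,vz
∂2: piv[bev,brv,emr,emv,emz,erz,mrv,mvz] rk=8  ker:mrz,rvz
rk∂_2=8

rank∂_2=8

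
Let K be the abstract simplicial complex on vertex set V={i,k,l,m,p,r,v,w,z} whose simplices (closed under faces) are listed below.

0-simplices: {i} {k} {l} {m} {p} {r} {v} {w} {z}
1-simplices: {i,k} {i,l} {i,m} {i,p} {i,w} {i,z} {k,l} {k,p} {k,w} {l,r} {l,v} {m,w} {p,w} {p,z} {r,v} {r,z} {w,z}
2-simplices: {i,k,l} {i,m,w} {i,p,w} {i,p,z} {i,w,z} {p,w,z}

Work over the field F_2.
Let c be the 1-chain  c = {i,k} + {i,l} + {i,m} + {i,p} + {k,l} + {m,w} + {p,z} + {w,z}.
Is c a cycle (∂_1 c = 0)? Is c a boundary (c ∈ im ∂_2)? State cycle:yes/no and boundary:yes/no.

n_0=9 n_1=17 n_2=6  [Z2]
∂1: piv[ik,il,im,ip,iw,iz,lr,lv] rk=8  ker:kl,kp,kw,mw,pw,pz,rv,rz,wz
∂2: piv[ikl,imw,ipw,ipz,iwz] rk=5  ker:pwz
∂1c = 0
c vs im∂2: reduces to 0 ⇒ boundary

cycle:yes boundary:yes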